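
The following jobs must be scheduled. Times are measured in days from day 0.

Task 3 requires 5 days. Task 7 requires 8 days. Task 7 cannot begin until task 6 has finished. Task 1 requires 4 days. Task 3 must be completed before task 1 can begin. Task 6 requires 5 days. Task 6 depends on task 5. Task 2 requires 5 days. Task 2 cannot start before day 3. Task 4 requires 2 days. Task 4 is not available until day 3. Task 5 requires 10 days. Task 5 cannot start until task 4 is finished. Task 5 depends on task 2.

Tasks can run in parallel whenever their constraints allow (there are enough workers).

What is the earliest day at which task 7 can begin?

Task 4 waits on its own release at day 3, so it starts at day 3 and finishes at 3 + 2 = day 5.
After its own release at day 3, task 2 can start at day 3 and finishes at day 8.
For task 5: task 4 (finishes day 5); task 2 (finishes day 8). Taking the maximum gives a start of day 8, and it finishes at 8 + 10 = day 18.
After task 5 (finishes day 18), task 6 can start at day 18 and finishes at day 23.
Task 7 waits on task 6 (finishes day 23), so the earliest it can start is day 23.

23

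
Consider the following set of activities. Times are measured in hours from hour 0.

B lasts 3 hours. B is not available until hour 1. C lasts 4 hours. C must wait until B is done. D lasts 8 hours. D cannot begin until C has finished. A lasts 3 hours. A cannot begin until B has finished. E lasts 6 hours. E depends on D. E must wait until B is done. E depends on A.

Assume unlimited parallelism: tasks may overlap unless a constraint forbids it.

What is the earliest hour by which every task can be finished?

B cannot begin until its own release at hour 1. It runs from hour 1 to 1 + 3 = hour 4.
C waits on B (finishes hour 4), so it starts at hour 4 and finishes at 4 + 4 = hour 8.
D cannot begin until C (finishes hour 8). It runs from hour 8 to 8 + 8 = hour 16.
After B (finishes hour 4), A can start at hour 4 and finishes at hour 7.
For E: D (finishes hour 16); B (finishes hour 4); A (finishes hour 7). Taking the maximum gives a start of hour 16, and it finishes at 16 + 6 = hour 22.
All tasks are finished once the last one completes. Finish times: A at 7, B at 4, C at 8, D at 16, E at 22. The latest is hour 22.

22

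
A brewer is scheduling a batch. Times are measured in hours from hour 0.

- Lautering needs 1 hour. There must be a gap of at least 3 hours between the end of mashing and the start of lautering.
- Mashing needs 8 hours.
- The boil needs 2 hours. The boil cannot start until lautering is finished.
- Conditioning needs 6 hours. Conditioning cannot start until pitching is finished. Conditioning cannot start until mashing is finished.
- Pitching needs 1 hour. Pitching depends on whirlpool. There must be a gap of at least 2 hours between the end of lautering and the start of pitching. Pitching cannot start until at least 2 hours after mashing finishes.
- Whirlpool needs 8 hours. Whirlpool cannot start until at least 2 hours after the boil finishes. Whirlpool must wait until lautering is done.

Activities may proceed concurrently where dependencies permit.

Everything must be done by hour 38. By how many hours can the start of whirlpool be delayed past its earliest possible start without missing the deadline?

Mashing can start immediately at hour 0; it finishes at hour 8.
Lautering waits on mashing (finishes hour 8, plus 3-hour gap → hour 11), so it starts at hour 11 and finishes at 11 + 1 = hour 12.
The boil cannot begin until lautering (finishes hour 12). It runs from hour 12 to 12 + 2 = hour 14.
Whirlpool needs all of the boil (finishes hour 14, plus 2-hour gap → hour 16); lautering (finishes hour 12). That puts its earliest start at hour 16; it finishes at 16 + 8 = hour 24.

Working backward from the deadline:
To finish by hour 38, conditioning (duration 6) must start no later than hour 32.
Pitching feeds into conditioning (must start by hour 32); so pitching must finish by hour 32 and therefore start by hour 31.
Since pitching (must start by hour 31) depends on it, whirlpool must finish by hour 31. Backing off its 8-hour duration gives a latest start of hour 23.
So whirlpool can start as early as hour 16 and as late as hour 23, giving 23 − 16 = 7 hours of slack.

7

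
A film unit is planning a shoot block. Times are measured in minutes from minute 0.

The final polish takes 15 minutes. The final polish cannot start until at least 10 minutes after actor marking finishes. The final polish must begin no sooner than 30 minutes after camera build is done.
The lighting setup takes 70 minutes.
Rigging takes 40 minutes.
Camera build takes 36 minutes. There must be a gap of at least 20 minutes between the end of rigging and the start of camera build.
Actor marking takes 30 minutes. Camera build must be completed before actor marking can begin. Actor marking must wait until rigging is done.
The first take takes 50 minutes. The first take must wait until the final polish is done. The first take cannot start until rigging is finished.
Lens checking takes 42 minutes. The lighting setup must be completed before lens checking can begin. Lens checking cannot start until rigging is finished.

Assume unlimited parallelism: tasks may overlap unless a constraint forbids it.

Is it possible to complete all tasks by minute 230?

Yes

The lighting setup has no prerequisites, so it starts at minute 0 and finishes at minute 70.
Rigging has no prerequisites, so it starts at minute 0 and finishes at minute 40.
For lens checking: the lighting setup (finishes minute 70); rigging (finishes minute 40). Taking the maximum gives a start of minute 70, and it finishes at 70 + 42 = minute 112.
After rigging (finishes minute 40, plus 20-minute gap → minute 60), camera build can start at minute 60 and finishes at minute 96.
Actor marking has to wait for camera build (finishes minute 96); rigging (finishes minute 40). The latest of these is minute 96, so actor marking runs minute 96 to 96 + 30 = minute 126.
The final polish needs all of actor marking (finishes minute 126, plus 10-minute gap → minute 136); camera build (finishes minute 96, plus 30-minute gap → minute 126). That puts its earliest start at minute 136; it finishes at 136 + 15 = minute 151.
The first take needs all of the final polish (finishes minute 151); rigging (finishes minute 40). That puts its earliest start at minute 151; it finishes at 151 + 50 = minute 201.
Every task is finished by minute 201, which is no later than the deadline of 230, so the schedule is feasible.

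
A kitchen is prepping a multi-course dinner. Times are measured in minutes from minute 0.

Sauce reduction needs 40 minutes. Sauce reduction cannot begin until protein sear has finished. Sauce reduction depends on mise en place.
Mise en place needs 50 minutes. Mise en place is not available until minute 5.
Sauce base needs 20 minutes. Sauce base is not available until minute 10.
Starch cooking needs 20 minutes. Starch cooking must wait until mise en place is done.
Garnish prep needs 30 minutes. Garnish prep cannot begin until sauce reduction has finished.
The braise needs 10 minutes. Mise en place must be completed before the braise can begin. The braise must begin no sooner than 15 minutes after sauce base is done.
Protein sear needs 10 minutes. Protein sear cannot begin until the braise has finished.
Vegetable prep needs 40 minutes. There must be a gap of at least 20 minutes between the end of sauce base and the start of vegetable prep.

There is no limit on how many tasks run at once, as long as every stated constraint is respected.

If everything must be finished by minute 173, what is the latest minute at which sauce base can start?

48

Nothing follows garnish prep; the deadline of minute 173 is its only limit. It must start by 173 − 30 = minute 143.
Sauce reduction feeds into garnish prep (must start by minute 143); so sauce reduction must finish by minute 143 and therefore start by minute 103.
Protein sear must finish before sauce reduction (must start by minute 103). With a 10-minute duration, protein sear must start by 103 − 10 = minute 93.
The braise must finish before protein sear (must start by minute 93). With a 10-minute duration, the braise must start by 93 − 10 = minute 83.
To finish by minute 173, vegetable prep (duration 40) must start no later than minute 133.
Sauce base has several dependents: the braise (must start by minute 83, minus 15-minute gap → minute 68); vegetable prep (must start by minute 133, minus 20-minute gap → minute 113). The earliest of those limits is minute 68, so sauce base must start by 68 − 20 = minute 48.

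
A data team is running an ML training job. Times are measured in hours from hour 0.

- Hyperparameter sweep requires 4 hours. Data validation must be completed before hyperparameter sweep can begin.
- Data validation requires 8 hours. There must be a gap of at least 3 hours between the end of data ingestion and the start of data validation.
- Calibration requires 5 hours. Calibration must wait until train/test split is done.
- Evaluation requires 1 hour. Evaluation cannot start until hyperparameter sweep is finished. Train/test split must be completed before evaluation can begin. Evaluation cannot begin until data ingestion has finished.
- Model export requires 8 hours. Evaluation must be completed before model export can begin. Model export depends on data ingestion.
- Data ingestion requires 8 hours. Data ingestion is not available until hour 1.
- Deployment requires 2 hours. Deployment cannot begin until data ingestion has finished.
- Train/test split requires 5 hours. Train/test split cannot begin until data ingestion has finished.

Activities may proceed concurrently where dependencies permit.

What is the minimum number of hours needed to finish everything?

33

Data ingestion cannot begin until its own release at hour 1. It runs from hour 1 to 1 + 8 = hour 9.
Deployment waits on data ingestion (finishes hour 9), so it starts at hour 9 and finishes at 9 + 2 = hour 11.
After data ingestion (finishes hour 9), train/test split can start at hour 9 and finishes at hour 14.
After train/test split (finishes hour 14), calibration can start at hour 14 and finishes at hour 19.
After data ingestion (finishes hour 9, plus 3-hour gap → hour 12), data validation can start at hour 12 and finishes at hour 20.
Hyperparameter sweep waits on data validation (finishes hour 20), so it starts at hour 20 and finishes at 20 + 4 = hour 24.
Evaluation cannot start until hyperparameter sweep (finishes hour 24); train/test split (finishes hour 14); data ingestion (finishes hour 9). The controlling bound is hour 24, so evaluation finishes at 24 + 1 = hour 25.
Model export has to wait for evaluation (finishes hour 25); data ingestion (finishes hour 9). The latest of these is hour 25, so model export runs hour 25 to 25 + 8 = hour 33.
All tasks are finished once the last one completes. Finish times: Data ingestion at 9, Data validation at 20, Train/test split at 14, Hyperparameter sweep at 24, Evaluation at 25, Calibration at 19, Model export at 33, Deployment at 11. The latest is hour 33.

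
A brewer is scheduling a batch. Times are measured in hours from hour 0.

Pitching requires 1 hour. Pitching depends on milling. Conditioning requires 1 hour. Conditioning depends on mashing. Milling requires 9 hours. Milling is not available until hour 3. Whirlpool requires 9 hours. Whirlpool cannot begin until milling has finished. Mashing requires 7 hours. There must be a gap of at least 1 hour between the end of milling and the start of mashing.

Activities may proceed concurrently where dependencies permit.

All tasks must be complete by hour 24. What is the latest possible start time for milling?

6

To finish by hour 24, conditioning (duration 1) must start no later than hour 23.
Since conditioning (must start by hour 23) depends on it, mashing must finish by hour 23. Backing off its 7-hour duration gives a latest start of hour 16.
To finish by hour 24, whirlpool (duration 9) must start no later than hour 15.
Pitching has no dependents, so it just needs to finish by hour 24. Starting by 24 − 1 = hour 23 achieves that.
For milling: mashing (must start by hour 16, minus 1-hour gap → hour 15); whirlpool (must start by hour 15); pitching (must start by hour 23). The most restrictive is hour 15; with a 9-hour duration, milling must start by hour 6.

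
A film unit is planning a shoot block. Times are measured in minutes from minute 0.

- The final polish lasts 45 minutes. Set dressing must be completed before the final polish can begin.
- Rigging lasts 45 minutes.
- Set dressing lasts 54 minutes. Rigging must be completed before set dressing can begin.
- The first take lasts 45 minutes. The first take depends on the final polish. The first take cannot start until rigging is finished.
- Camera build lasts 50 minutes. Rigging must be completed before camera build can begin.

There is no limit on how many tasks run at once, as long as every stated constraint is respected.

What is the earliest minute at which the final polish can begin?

Rigging can start immediately at minute 0; it finishes at minute 45.
Set dressing waits on rigging (finishes minute 45), so it starts at minute 45 and finishes at 45 + 54 = minute 99.
The final polish waits on set dressing (finishes minute 99), so the earliest it can start is minute 99.

99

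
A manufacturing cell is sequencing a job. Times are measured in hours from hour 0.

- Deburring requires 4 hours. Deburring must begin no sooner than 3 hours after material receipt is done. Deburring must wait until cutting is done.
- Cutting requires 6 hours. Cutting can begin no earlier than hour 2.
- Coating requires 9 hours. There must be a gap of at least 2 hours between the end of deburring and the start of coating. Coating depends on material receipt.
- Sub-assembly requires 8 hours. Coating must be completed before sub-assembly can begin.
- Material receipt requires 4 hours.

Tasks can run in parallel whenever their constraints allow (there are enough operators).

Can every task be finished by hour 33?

Yes

After its own release at hour 2, cutting can start at hour 2 and finishes at hour 8.
Nothing blocks material receipt, so it runs from hour 0 to hour 4.
For deburring: material receipt (finishes hour 4, plus 3-hour gap → hour 7); cutting (finishes hour 8). Taking the maximum gives a start of hour 8, and it finishes at 8 + 4 = hour 12.
Coating has to wait for deburring (finishes hour 12, plus 2-hour gap → hour 14); material receipt (finishes hour 4). The latest of these is hour 14, so coating runs hour 14 to 14 + 9 = hour 23.
Sub-assembly waits on coating (finishes hour 23), so it starts at hour 23 and finishes at 23 + 8 = hour 31.
Every task is finished by hour 31, which is no later than the deadline of 33, so the schedule is feasible.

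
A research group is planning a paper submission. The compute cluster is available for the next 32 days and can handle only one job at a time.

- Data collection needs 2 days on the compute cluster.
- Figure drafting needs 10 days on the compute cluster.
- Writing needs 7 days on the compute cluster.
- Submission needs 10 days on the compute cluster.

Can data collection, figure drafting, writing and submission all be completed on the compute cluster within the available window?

Running back to back, the jobs need 2 + 10 + 7 + 10 = 29 days on the compute cluster.
Since 29 ≤ 32, they fit within the window.

Yes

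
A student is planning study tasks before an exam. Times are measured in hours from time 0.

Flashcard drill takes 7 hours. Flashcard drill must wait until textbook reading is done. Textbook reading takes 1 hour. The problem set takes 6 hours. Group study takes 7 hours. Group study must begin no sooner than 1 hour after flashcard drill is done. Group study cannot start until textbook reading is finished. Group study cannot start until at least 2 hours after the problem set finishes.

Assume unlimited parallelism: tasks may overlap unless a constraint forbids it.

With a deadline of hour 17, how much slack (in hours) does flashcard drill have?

1

Textbook reading can start immediately at hour 0; it finishes at hour 1.
Flashcard drill cannot begin until textbook reading (finishes hour 1). It runs from hour 1 to 1 + 7 = hour 8.

Working backward from the deadline:
Nothing follows group study; the deadline of hour 17 is its only limit. It must start by 17 − 7 = hour 10.
Flashcard drill feeds into group study (must start by hour 10, minus 1-hour gap → hour 9); so flashcard drill must finish by hour 9 and therefore start by hour 2.
So flashcard drill can start as early as hour 1 and as late as hour 2, giving 2 − 1 = 1 hour of slack.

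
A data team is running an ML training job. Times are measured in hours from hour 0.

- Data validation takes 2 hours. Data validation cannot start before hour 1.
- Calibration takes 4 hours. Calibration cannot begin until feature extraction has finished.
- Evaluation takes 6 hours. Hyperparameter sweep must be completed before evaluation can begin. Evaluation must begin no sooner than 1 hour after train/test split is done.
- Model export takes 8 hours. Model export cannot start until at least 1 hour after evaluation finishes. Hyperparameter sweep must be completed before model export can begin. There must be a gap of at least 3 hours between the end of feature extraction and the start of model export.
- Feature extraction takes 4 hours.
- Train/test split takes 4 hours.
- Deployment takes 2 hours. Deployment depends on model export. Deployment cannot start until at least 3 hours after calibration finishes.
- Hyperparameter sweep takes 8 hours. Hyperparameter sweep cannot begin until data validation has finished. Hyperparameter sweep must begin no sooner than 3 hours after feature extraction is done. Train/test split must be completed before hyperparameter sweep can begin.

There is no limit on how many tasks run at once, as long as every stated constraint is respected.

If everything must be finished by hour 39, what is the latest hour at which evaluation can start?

22

Deployment must finish by hour 39; it takes 2 hours, so it must start by 39 − 2 = hour 37.
Model export feeds into deployment (must start by hour 37); so model export must finish by hour 37 and therefore start by hour 29.
Evaluation must finish before model export (must start by hour 29, minus 1-hour gap → hour 28). With a 6-hour duration, evaluation must start by 28 − 6 = hour 22.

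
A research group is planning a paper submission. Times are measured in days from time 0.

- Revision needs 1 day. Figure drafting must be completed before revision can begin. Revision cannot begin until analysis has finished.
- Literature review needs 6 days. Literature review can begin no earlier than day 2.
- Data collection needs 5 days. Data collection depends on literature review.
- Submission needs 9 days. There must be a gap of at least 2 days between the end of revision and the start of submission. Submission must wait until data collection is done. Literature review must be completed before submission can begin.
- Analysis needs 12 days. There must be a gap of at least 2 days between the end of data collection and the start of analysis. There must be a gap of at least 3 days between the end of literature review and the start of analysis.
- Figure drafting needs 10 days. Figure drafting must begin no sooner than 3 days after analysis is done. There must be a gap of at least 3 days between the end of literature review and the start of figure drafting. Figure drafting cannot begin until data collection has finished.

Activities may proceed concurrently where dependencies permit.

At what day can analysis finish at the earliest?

27

Literature review waits on its own release at day 2, so it starts at day 2 and finishes at 2 + 6 = day 8.
After literature review (finishes day 8), data collection can start at day 8 and finishes at day 13.
For analysis: data collection (finishes day 13, plus 2-day gap → day 15); literature review (finishes day 8, plus 3-day gap → day 11). Taking the maximum gives a start of day 15, and it finishes at 15 + 12 = day 27.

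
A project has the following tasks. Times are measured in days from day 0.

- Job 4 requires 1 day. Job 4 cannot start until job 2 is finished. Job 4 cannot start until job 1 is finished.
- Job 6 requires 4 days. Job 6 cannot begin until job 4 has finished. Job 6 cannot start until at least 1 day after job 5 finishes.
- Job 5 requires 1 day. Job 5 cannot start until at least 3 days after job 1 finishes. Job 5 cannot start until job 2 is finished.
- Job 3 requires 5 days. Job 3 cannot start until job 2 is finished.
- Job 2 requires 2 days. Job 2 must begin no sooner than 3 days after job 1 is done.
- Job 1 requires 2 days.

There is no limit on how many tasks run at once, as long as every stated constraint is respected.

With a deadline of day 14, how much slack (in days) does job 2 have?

1

Nothing blocks job 1, so it runs from day 0 to day 2.
After job 1 (finishes day 2, plus 3-day gap → day 5), job 2 can start at day 5 and finishes at day 7.

Working backward from the deadline:
Nothing follows job 3; the deadline of day 14 is its only limit. It must start by 14 − 5 = day 9.
Job 6 has no dependents, so it just needs to finish by day 14. Starting by 14 − 4 = day 10 achieves that.
Job 4 has to be done before job 6 (must start by day 10). That means finishing by day 10, i.e. starting by 10 − 1 = day 9.
Job 5 feeds into job 6 (must start by day 10, minus 1-day gap → day 9); so job 5 must finish by day 9 and therefore start by day 8.
Job 2 must finish in time for job 3 (must start by day 9); job 4 (must start by day 9); job 5 (must start by day 8). The tightest is day 8, so job 2 must start by 8 − 2 = day 6.
So job 2 can start as early as day 5 and as late as day 6, giving 6 − 5 = 1 day of slack.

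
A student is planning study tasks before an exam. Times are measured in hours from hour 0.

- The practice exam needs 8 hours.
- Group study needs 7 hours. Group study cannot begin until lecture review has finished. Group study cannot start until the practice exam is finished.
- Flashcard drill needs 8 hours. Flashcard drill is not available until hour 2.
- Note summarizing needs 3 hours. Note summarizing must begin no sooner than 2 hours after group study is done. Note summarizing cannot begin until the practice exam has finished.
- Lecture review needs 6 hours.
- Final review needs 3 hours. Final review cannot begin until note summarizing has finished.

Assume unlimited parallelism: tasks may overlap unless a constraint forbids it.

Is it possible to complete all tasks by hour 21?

No

The practice exam has no prerequisites, so it starts at hour 0 and finishes at hour 8.
Flashcard drill cannot begin until its own release at hour 2. It runs from hour 2 to 2 + 8 = hour 10.
Lecture review has no prerequisites, so it starts at hour 0 and finishes at hour 6.
Group study needs all of lecture review (finishes hour 6); the practice exam (finishes hour 8). That puts its earliest start at hour 8; it finishes at 8 + 7 = hour 15.
Note summarizing cannot start until group study (finishes hour 15, plus 2-hour gap → hour 17); the practice exam (finishes hour 8). The controlling bound is hour 17, so note summarizing finishes at 17 + 3 = hour 20.
After note summarizing (finishes hour 20), final review can start at hour 20 and finishes at hour 23.
The earliest everything can be done is hour 23, which is after the deadline of 21, so it is not possible.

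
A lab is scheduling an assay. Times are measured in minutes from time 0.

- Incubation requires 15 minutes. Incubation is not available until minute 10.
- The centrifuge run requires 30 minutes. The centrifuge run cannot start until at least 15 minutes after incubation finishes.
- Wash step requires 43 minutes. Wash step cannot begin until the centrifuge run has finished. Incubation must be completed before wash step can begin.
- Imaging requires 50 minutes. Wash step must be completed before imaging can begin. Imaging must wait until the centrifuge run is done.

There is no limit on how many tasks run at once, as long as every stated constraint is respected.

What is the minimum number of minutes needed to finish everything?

After its own release at minute 10, incubation can start at minute 10 and finishes at minute 25.
The centrifuge run cannot begin until incubation (finishes minute 25, plus 15-minute gap → minute 40). It runs from minute 40 to 40 + 30 = minute 70.
Wash step has to wait for the centrifuge run (finishes minute 70); incubation (finishes minute 25). The latest of these is minute 70, so wash step runs minute 70 to 70 + 43 = minute 113.
Imaging cannot start until wash step (finishes minute 113); the centrifuge run (finishes minute 70). The controlling bound is minute 113, so imaging finishes at 113 + 50 = minute 163.
All tasks are finished once the last one completes. Finish times: Incubation at 25, The centrifuge run at 70, Wash step at 113, Imaging at 163. The latest is minute 163.

163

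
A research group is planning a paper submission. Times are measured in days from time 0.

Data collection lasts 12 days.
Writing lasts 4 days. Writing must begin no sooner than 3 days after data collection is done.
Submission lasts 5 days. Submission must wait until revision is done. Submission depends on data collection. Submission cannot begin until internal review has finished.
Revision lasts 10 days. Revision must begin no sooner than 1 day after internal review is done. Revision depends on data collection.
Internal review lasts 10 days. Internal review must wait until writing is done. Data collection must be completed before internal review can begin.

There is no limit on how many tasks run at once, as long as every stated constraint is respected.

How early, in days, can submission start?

Data collection can start immediately at day 0; it finishes at day 12.
Writing cannot begin until data collection (finishes day 12, plus 3-day gap → day 15). It runs from day 15 to 15 + 4 = day 19.
Internal review cannot start until writing (finishes day 19); data collection (finishes day 12). The controlling bound is day 19, so internal review finishes at 19 + 10 = day 29.
Revision needs all of internal review (finishes day 29, plus 1-day gap → day 30); data collection (finishes day 12). That puts its earliest start at day 30; it finishes at 30 + 10 = day 40.
Submission waits on revision (finishes day 40); data collection (finishes day 12); internal review (finishes day 29). The latest of these is day 40, which is the earliest submission can start.

40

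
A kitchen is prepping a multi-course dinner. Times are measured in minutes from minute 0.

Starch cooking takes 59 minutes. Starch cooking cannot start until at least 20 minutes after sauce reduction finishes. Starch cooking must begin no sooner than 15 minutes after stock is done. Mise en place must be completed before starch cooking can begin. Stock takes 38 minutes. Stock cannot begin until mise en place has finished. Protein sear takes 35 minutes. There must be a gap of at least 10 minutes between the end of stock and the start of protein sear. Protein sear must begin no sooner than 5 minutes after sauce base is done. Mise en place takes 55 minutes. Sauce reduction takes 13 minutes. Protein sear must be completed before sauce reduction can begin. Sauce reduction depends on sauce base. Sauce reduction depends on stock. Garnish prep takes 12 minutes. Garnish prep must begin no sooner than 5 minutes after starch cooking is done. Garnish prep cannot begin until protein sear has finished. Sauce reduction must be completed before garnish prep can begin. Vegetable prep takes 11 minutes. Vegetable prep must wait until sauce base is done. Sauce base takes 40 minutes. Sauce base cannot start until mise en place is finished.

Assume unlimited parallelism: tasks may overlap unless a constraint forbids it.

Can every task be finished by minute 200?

Mise en place can start immediately at minute 0; it finishes at minute 55.
Sauce base waits on mise en place (finishes minute 55), so it starts at minute 55 and finishes at 55 + 40 = minute 95.
Vegetable prep waits on sauce base (finishes minute 95), so it starts at minute 95 and finishes at 95 + 11 = minute 106.
Stock cannot begin until mise en place (finishes minute 55). It runs from minute 55 to 55 + 38 = minute 93.
For protein sear: stock (finishes minute 93, plus 10-minute gap → minute 103); sauce base (finishes minute 95, plus 5-minute gap → minute 100). Taking the maximum gives a start of minute 103, and it finishes at 103 + 35 = minute 138.
Sauce reduction needs all of protein sear (finishes minute 138); sauce base (finishes minute 95); stock (finishes minute 93). That puts its earliest start at minute 138; it finishes at 138 + 13 = minute 151.
Starch cooking needs all of sauce reduction (finishes minute 151, plus 20-minute gap → minute 171); stock (finishes minute 93, plus 15-minute gap → minute 108); mise en place (finishes minute 55). That puts its earliest start at minute 171; it finishes at 171 + 59 = minute 230.
Garnish prep needs all of starch cooking (finishes minute 230, plus 5-minute gap → minute 235); protein sear (finishes minute 138); sauce reduction (finishes minute 151). That puts its earliest start at minute 235; it finishes at 235 + 12 = minute 247.
The earliest everything can be done is minute 247, which is after the deadline of 200, so it is not possible.

No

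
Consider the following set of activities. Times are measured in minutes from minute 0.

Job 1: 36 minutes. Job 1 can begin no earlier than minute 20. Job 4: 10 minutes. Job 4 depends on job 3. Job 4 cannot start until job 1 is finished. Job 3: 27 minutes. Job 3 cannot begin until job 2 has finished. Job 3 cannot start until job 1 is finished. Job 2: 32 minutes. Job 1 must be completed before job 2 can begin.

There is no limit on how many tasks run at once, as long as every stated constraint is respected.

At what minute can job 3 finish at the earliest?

Job 1 cannot begin until its own release at minute 20. It runs from minute 20 to 20 + 36 = minute 56.
Job 2 waits on job 1 (finishes minute 56), so it starts at minute 56 and finishes at 56 + 32 = minute 88.
Job 3 has to wait for job 2 (finishes minute 88); job 1 (finishes minute 56). The latest of these is minute 88, so job 3 runs minute 88 to 88 + 27 = minute 115.

115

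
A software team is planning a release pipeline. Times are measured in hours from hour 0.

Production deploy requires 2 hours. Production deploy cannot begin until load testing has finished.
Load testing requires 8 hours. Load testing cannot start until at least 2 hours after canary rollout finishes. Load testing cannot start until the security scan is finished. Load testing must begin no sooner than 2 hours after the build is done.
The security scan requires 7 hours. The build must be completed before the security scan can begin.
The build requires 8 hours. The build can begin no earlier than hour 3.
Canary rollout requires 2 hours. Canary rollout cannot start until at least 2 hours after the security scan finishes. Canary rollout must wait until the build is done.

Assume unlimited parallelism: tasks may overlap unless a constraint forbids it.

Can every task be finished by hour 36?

Yes

The build waits on its own release at hour 3, so it starts at hour 3 and finishes at 3 + 8 = hour 11.
After the build (finishes hour 11), the security scan can start at hour 11 and finishes at hour 18.
Canary rollout needs all of the security scan (finishes hour 18, plus 2-hour gap → hour 20); the build (finishes hour 11). That puts its earliest start at hour 20; it finishes at 20 + 2 = hour 22.
Load testing has to wait for canary rollout (finishes hour 22, plus 2-hour gap → hour 24); the security scan (finishes hour 18); the build (finishes hour 11, plus 2-hour gap → hour 13). The latest of these is hour 24, so load testing runs hour 24 to 24 + 8 = hour 32.
Production deploy cannot begin until load testing (finishes hour 32). It runs from hour 32 to 32 + 2 = hour 34.
Every task is finished by hour 34, which is no later than the deadline of 36, so the schedule is feasible.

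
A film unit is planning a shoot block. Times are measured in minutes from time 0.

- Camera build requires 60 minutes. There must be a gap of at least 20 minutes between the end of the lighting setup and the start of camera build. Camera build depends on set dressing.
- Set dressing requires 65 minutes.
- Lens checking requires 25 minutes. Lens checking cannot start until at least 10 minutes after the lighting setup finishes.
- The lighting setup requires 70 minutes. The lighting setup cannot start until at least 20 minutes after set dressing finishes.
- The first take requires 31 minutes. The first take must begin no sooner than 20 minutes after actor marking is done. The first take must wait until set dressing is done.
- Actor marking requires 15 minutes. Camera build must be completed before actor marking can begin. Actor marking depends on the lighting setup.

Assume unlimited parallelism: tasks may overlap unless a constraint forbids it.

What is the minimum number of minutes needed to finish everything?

301

Set dressing has no prerequisites, so it starts at minute 0 and finishes at minute 65.
The lighting setup waits on set dressing (finishes minute 65, plus 20-minute gap → minute 85), so it starts at minute 85 and finishes at 85 + 70 = minute 155.
Lens checking waits on the lighting setup (finishes minute 155, plus 10-minute gap → minute 165), so it starts at minute 165 and finishes at 165 + 25 = minute 190.
Camera build needs all of the lighting setup (finishes minute 155, plus 20-minute gap → minute 175); set dressing (finishes minute 65). That puts its earliest start at minute 175; it finishes at 175 + 60 = minute 235.
Actor marking needs all of camera build (finishes minute 235); the lighting setup (finishes minute 155). That puts its earliest start at minute 235; it finishes at 235 + 15 = minute 250.
For the first take: actor marking (finishes minute 250, plus 20-minute gap → minute 270); set dressing (finishes minute 65). Taking the maximum gives a start of minute 270, and it finishes at 270 + 31 = minute 301.
All tasks are finished once the last one completes. Finish times: Set dressing at 65, The lighting setup at 155, Camera build at 235, Lens checking at 190, Actor marking at 250, The first take at 301. The latest is minute 301.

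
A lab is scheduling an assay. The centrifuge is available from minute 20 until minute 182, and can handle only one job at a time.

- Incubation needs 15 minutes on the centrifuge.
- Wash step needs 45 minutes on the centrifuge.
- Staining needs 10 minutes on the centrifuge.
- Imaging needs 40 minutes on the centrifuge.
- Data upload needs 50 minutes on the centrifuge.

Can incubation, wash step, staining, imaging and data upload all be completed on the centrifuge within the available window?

Yes

The centrifuge window is 182 − 20 = 162 minutes.
Running back to back, the jobs need 15 + 45 + 10 + 40 + 50 = 160 minutes on the centrifuge.
Since 160 ≤ 162, they fit within the window.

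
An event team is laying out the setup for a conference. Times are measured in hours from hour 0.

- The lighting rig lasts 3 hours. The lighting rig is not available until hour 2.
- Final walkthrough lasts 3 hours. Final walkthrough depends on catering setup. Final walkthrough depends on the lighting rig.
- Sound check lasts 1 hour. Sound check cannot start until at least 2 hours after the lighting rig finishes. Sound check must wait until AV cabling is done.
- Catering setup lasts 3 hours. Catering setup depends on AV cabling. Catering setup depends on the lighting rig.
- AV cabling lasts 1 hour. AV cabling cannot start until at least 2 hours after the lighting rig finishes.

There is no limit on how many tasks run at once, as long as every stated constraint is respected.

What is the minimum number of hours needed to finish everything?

The lighting rig cannot begin until its own release at hour 2. It runs from hour 2 to 2 + 3 = hour 5.
AV cabling cannot begin until the lighting rig (finishes hour 5, plus 2-hour gap → hour 7). It runs from hour 7 to 7 + 1 = hour 8.
Sound check needs all of the lighting rig (finishes hour 5, plus 2-hour gap → hour 7); AV cabling (finishes hour 8). That puts its earliest start at hour 8; it finishes at 8 + 1 = hour 9.
Catering setup cannot start until AV cabling (finishes hour 8); the lighting rig (finishes hour 5). The controlling bound is hour 8, so catering setup finishes at 8 + 3 = hour 11.
Final walkthrough needs all of catering setup (finishes hour 11); the lighting rig (finishes hour 5). That puts its earliest start at hour 11; it finishes at 11 + 3 = hour 14.
All tasks are finished once the last one completes. Finish times: The lighting rig at 5, AV cabling at 8, Catering setup at 11, Sound check at 9, Final walkthrough at 14. The latest is hour 14.

14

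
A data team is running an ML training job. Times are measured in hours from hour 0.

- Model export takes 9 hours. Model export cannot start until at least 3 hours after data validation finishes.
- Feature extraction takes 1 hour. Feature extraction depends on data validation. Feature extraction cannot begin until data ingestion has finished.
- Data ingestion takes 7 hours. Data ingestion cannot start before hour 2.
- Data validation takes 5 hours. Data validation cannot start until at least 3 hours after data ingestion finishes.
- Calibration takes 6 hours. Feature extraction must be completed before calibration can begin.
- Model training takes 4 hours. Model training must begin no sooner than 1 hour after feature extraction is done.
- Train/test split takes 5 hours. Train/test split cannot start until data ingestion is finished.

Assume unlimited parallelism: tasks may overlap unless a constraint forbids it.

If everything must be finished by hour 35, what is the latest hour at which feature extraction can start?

To finish by hour 35, model training (duration 4) must start no later than hour 31.
Calibration has no dependents, so it just needs to finish by hour 35. Starting by 35 − 6 = hour 29 achieves that.
For feature extraction: model training (must start by hour 31, minus 1-hour gap → hour 30); calibration (must start by hour 29). The most restrictive is hour 29; with a 1-hour duration, feature extraction must start by hour 28.

28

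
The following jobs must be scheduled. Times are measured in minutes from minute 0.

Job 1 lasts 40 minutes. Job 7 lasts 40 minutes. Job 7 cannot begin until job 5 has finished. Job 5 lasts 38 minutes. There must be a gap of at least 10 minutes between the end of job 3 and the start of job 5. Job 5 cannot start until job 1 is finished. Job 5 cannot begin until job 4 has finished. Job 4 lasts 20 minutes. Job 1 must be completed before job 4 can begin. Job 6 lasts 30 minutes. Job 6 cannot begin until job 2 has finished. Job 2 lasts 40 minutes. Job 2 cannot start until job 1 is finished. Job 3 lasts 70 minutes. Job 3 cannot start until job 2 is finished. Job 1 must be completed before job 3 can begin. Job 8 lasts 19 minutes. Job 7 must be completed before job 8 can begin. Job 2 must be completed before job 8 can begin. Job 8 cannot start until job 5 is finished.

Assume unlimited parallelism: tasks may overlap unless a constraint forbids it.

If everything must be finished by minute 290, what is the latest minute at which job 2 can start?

To finish by minute 290, job 8 (duration 19) must start no later than minute 271.
Job 7 has to be done before job 8 (must start by minute 271). That means finishing by minute 271, i.e. starting by 271 − 40 = minute 231.
Job 5 feeds job 7 (must start by minute 231); job 8 (must start by minute 271). Taking the minimum, job 5 must finish by minute 231 and start by 231 − 38 = minute 193.
Since job 5 (must start by minute 193, minus 10-minute gap → minute 183) depends on it, job 3 must finish by minute 183. Backing off its 70-minute duration gives a latest start of minute 113.
Job 6 has no dependents, so it just needs to finish by minute 290. Starting by 290 − 30 = minute 260 achieves that.
Job 2 must finish in time for job 3 (must start by minute 113); job 6 (must start by minute 260); job 8 (must start by minute 271). The tightest is minute 113, so job 2 must start by 113 − 40 = minute 73.

73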